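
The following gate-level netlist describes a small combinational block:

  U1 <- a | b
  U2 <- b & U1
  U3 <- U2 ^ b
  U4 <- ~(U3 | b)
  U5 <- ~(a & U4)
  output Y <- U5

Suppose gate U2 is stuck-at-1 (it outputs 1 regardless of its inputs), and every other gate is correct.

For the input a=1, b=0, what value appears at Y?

1

Propagate with U2 forced: U1=1, U2=1 [stuck-at-1], U3=1, U4=0, U5=1.
So Y = 1. (Without the fault it would be 0.)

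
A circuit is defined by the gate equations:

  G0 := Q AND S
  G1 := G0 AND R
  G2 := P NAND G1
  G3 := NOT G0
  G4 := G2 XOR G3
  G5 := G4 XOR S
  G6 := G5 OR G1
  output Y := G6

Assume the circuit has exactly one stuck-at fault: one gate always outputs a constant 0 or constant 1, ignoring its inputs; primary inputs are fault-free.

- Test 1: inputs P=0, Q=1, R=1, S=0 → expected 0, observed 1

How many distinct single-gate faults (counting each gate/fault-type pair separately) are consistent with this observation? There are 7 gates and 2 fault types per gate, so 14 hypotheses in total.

Fault-free: G0=0, G1=0, G2=1, G3=1, G4=0, G5=0, G6=0 → 0. Observed 1.
  G0 stuck-at-0: output 0 ✗
  G0 stuck-at-1: output 1 ✓
  G1 stuck-at-0: output 0 ✗
  G1 stuck-at-1: output 1 ✓
  G2 stuck-at-0: output 1 ✓
  G2 stuck-at-1: output 0 ✗
  G3 stuck-at-0: output 1 ✓
  G3 stuck-at-1: output 0 ✗
  G4 stuck-at-0: output 0 ✗
  G4 stuck-at-1: output 1 ✓
  G5 stuck-at-0: output 0 ✗
  G5 stuck-at-1: output 1 ✓
  G6 stuck-at-0: output 0 ✗
  G6 stuck-at-1: output 1 ✓
Consistent faults: {G0 stuck-at-1, G1 stuck-at-1, G2 stuck-at-0, G3 stuck-at-0, G4 stuck-at-1, G5 stuck-at-1, G6 stuck-at-1} — 7 in all.

7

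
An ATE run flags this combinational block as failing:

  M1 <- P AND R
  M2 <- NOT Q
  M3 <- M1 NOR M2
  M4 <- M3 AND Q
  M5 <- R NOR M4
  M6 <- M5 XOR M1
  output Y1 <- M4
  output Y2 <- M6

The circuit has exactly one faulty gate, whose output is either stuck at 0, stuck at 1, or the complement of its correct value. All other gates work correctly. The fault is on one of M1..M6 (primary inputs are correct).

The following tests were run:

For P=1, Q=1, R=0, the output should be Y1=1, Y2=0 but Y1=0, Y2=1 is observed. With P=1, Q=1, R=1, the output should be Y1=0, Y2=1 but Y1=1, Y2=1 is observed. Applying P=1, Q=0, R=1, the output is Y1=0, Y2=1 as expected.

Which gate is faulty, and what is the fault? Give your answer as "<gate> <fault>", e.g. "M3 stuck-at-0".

M3 inverted output

Fault-free values for test 1 (P=1, Q=1, R=0): M1=0, M2=0, M3=1, M4=1, M5=0, M6=0, giving Y1=1, Y2=0. Observed Y1=0, Y2=1.
Test 1: faults giving observed Y1=0, Y2=1 are {M2 stuck-at-1, M2 inverted output, M3 stuck-at-0, M3 inverted output, M4 stuck-at-0, M4 inverted output}.
Test 2 (P=1, Q=1, R=1): fault-free M1=1, M2=0, M3=0, M4=0, M5=0, M6=1 → Y1=0, Y2=1; observed Y1=1, Y2=1. Eliminates M2 stuck-at-1, M2 inverted output, M3 stuck-at-0, M4 stuck-at-0.
Test 3 (P=1, Q=0, R=1): fault-free M1=1, M2=1, M3=0, M4=0, M5=0, M6=1 → Y1=0, Y2=1; observed Y1=0, Y2=1. Eliminates M4 inverted output.
Only M3 inverted output is consistent with every test.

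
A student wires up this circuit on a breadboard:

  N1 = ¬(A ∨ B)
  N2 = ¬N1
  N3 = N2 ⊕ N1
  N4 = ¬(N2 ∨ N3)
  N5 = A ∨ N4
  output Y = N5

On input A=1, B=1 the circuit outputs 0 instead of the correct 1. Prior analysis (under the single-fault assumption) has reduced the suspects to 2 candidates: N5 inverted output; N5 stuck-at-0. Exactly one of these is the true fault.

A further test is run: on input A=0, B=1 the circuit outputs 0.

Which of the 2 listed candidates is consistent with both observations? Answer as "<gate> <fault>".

Evaluate each candidate on input A=0, B=1:
  N5 inverted output: N1=0, N2=1, N3=1, N4=0, N5=1 [inverted output] → 1 — eliminated
  N5 stuck-at-0: N1=0, N2=1, N3=1, N4=0, N5=0 [stuck-at-0] → 0 — matches
Only N5 stuck-at-0 reproduces the observed 0.

N5 stuck-at-0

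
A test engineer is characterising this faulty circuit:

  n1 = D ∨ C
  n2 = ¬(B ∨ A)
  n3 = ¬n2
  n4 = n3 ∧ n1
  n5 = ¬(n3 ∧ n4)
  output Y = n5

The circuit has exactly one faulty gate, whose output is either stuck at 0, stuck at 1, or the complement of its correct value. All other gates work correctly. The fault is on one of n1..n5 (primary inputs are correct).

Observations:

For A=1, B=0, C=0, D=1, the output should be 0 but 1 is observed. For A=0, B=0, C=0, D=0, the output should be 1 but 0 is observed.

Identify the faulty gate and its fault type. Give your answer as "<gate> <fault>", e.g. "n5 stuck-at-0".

n5 inverted output

Fault-free values for test 1 (A=1, B=0, C=0, D=1): n1=1, n2=0, n3=1, n4=1, n5=0, giving Y=0. Observed 1.
Test 1: faults giving observed 1 are {n1 stuck-at-0, n1 inverted output, n2 stuck-at-1, n2 inverted output, n3 stuck-at-0, n3 inverted output, n4 stuck-at-0, n4 inverted output, n5 stuck-at-1, n5 inverted output}.
Test 2 (A=0, B=0, C=0, D=0): fault-free n1=0, n2=1, n3=0, n4=0, n5=1 → 1; observed 0. Eliminates n1 stuck-at-0, n1 inverted output, n2 stuck-at-1, n2 inverted output, n3 stuck-at-0, n3 inverted output, n4 stuck-at-0, n4 inverted output, n5 stuck-at-1.
Only n5 inverted output is consistent with every test.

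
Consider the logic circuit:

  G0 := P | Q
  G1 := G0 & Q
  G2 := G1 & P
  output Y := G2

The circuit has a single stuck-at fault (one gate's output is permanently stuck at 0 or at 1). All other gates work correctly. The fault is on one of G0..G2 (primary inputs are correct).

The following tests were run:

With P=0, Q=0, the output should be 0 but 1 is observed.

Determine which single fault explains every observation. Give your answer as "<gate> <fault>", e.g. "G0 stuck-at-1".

G2 stuck-at-1

Fault-free values for test 1 (P=0, Q=0): G0=0, G1=0, G2=0, giving Y=0. Observed 1.
Test 1: faults giving observed 1 are {G2 stuck-at-1}.
Only G2 stuck-at-1 is consistent with every test.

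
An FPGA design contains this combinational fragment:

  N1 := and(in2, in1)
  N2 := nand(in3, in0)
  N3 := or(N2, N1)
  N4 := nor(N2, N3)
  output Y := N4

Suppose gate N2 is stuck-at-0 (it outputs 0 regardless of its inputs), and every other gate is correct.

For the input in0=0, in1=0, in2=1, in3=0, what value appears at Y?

Propagate with N2 forced: N1=0, N2=0 [stuck-at-0], N3=0, N4=1.
So Y = 1. (Without the fault it would be 0.)

1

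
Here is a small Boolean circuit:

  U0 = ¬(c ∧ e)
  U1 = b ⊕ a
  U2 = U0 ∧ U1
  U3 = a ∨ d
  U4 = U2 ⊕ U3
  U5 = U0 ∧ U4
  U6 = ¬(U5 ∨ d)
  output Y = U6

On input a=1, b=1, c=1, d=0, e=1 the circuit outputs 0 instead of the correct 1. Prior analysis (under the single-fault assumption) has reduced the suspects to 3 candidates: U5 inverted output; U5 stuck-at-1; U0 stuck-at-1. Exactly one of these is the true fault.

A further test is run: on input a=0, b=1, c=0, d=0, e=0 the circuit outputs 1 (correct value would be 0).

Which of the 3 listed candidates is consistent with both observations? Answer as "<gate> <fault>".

Evaluate each candidate on input a=0, b=1, c=0, d=0, e=0:
  U5 inverted output: U0=1, U1=1, U2=1, U3=0, U4=1, U5=0 [inverted output], U6=1 → 1 — matches
  U5 stuck-at-1: U0=1, U1=1, U2=1, U3=0, U4=1, U5=1 [stuck-at-1], U6=0 → 0 — eliminated
  U0 stuck-at-1: U0=1 [stuck-at-1], U1=1, U2=1, U3=0, U4=1, U5=1, U6=0 → 0 — eliminated
Only U5 inverted output reproduces the observed 1.

U5 inverted output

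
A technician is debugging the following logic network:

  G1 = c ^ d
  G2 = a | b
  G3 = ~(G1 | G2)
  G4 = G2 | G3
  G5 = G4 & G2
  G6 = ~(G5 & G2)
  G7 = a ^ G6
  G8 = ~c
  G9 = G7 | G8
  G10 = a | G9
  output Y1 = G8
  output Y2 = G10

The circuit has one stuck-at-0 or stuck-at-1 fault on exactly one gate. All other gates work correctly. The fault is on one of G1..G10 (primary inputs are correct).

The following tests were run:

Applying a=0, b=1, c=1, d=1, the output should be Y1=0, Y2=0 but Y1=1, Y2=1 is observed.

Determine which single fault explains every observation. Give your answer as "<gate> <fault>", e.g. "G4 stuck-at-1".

G8 stuck-at-1

Fault-free values for test 1 (a=0, b=1, c=1, d=1): G1=0, G2=1, G3=0, G4=1, G5=1, G6=0, G7=0, G8=0, G9=0, G10=0, giving Y1=0, Y2=0. Observed Y1=1, Y2=1.
Test 1: faults giving observed Y1=1, Y2=1 are {G8 stuck-at-1}.
Only G8 stuck-at-1 is consistent with every test.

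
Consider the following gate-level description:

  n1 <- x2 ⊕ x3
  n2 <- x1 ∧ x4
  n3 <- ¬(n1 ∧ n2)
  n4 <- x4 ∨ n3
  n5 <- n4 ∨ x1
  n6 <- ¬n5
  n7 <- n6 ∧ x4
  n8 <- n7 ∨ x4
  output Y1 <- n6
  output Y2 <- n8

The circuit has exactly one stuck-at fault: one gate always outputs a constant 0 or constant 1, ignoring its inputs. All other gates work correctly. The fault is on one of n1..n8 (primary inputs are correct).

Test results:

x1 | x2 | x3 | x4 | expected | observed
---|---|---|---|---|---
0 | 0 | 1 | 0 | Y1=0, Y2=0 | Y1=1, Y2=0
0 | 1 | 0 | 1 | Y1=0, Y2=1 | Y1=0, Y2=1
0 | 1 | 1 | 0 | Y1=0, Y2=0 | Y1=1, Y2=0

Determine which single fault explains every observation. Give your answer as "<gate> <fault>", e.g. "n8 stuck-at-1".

Fault-free values for test 1 (x1=0, x2=0, x3=1, x4=0): n1=1, n2=0, n3=1, n4=1, n5=1, n6=0, n7=0, n8=0, giving Y1=0, Y2=0. Observed Y1=1, Y2=0.
Test 1: faults giving observed Y1=1, Y2=0 are {n2 stuck-at-1, n3 stuck-at-0, n4 stuck-at-0, n5 stuck-at-0, n6 stuck-at-1}.
Test 2 (x1=0, x2=1, x3=0, x4=1): fault-free n1=1, n2=0, n3=1, n4=1, n5=1, n6=0, n7=0, n8=1 → Y1=0, Y2=1; observed Y1=0, Y2=1. Eliminates n4 stuck-at-0, n5 stuck-at-0, n6 stuck-at-1.
Test 3 (x1=0, x2=1, x3=1, x4=0): fault-free n1=0, n2=0, n3=1, n4=1, n5=1, n6=0, n7=0, n8=0 → Y1=0, Y2=0; observed Y1=1, Y2=0. Eliminates n2 stuck-at-1.
Only n3 stuck-at-0 is consistent with every test.

n3 stuck-at-0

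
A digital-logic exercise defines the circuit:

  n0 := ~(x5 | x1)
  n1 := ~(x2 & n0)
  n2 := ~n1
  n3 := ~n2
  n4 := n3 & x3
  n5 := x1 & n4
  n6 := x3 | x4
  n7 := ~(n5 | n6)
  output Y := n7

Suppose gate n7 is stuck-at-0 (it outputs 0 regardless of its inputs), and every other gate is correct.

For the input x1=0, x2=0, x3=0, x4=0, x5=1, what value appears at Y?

0

Propagate with n7 forced: n0=0, n1=1, n2=0, n3=1, n4=0, n5=0, n6=0, n7=0 [stuck-at-0].
So Y = 0. (Without the fault it would be 1.)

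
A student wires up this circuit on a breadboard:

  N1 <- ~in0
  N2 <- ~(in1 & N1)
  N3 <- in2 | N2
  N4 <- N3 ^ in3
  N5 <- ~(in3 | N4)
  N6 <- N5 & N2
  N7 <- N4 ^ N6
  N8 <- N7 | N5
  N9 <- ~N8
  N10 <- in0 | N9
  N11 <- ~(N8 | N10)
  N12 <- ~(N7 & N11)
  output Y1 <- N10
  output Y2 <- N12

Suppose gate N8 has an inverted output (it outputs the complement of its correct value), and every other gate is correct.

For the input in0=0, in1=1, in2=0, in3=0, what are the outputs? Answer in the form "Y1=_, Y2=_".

Y1=1, Y2=1

Propagate with N8 forced: N1=1, N2=0, N3=0, N4=0, N5=1, N6=0, N7=0, N8=0 [inverted output], N9=1, N10=1, N11=0, N12=1.
So the outputs are Y1=1, Y2=1. (Without the fault they would be Y1=0, Y2=1.)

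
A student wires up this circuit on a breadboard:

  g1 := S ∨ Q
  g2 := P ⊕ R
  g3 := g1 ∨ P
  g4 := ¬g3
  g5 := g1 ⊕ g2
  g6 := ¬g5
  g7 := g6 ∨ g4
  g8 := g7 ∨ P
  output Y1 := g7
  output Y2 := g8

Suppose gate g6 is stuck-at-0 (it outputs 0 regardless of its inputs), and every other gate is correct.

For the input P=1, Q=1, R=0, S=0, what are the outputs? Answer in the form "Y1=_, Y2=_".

Propagate with g6 forced: g1=1, g2=1, g3=1, g4=0, g5=0, g6=0 [stuck-at-0], g7=0, g8=1.
So the outputs are Y1=0, Y2=1. (Without the fault they would be Y1=1, Y2=1.)

Y1=0, Y2=1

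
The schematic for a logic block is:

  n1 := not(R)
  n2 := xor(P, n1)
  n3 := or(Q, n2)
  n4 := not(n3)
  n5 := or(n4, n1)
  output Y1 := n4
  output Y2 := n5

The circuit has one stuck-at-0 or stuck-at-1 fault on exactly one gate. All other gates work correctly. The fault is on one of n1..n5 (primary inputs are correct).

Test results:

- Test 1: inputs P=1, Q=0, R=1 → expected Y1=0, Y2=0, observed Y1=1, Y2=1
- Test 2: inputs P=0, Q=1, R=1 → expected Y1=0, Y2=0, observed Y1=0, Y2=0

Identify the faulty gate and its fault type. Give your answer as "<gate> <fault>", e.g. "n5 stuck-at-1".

Fault-free values for test 1 (P=1, Q=0, R=1): n1=0, n2=1, n3=1, n4=0, n5=0, giving Y1=0, Y2=0. Observed Y1=1, Y2=1.
Test 1: faults giving observed Y1=1, Y2=1 are {n1 stuck-at-1, n2 stuck-at-0, n3 stuck-at-0, n4 stuck-at-1}.
Test 2 (P=0, Q=1, R=1): fault-free n1=0, n2=0, n3=1, n4=0, n5=0 → Y1=0, Y2=0; observed Y1=0, Y2=0. Eliminates n1 stuck-at-1, n3 stuck-at-0, n4 stuck-at-1.
Only n2 stuck-at-0 is consistent with every test.

n2 stuck-at-0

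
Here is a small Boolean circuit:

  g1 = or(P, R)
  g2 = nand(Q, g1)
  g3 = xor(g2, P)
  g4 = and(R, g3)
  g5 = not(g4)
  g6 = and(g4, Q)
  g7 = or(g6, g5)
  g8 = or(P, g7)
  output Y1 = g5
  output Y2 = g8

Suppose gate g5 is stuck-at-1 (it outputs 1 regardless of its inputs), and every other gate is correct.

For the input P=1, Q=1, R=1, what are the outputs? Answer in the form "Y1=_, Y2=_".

Propagate with g5 forced: g1=1, g2=0, g3=1, g4=1, g5=1 [stuck-at-1], g6=1, g7=1, g8=1.
So the outputs are Y1=1, Y2=1. (Without the fault they would be Y1=0, Y2=1.)

Y1=1, Y2=1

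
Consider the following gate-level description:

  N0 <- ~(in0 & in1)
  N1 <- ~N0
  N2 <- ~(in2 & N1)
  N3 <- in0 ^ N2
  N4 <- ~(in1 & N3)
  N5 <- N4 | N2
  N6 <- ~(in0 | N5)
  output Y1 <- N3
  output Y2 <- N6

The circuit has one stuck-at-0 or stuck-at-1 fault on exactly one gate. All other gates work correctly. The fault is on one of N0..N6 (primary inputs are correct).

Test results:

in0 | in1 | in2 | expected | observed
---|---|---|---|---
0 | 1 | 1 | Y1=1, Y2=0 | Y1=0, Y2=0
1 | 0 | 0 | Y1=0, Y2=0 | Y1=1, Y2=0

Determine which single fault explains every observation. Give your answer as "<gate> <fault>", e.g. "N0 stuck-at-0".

Fault-free values for test 1 (in0=0, in1=1, in2=1): N0=1, N1=0, N2=1, N3=1, N4=0, N5=1, N6=0, giving Y1=1, Y2=0. Observed Y1=0, Y2=0.
Test 1: faults giving observed Y1=0, Y2=0 are {N0 stuck-at-0, N1 stuck-at-1, N2 stuck-at-0, N3 stuck-at-0}.
Test 2 (in0=1, in1=0, in2=0): fault-free N0=1, N1=0, N2=1, N3=0, N4=1, N5=1, N6=0 → Y1=0, Y2=0; observed Y1=1, Y2=0. Eliminates N0 stuck-at-0, N1 stuck-at-1, N3 stuck-at-0.
Only N2 stuck-at-0 is consistent with every test.

N2 stuck-at-0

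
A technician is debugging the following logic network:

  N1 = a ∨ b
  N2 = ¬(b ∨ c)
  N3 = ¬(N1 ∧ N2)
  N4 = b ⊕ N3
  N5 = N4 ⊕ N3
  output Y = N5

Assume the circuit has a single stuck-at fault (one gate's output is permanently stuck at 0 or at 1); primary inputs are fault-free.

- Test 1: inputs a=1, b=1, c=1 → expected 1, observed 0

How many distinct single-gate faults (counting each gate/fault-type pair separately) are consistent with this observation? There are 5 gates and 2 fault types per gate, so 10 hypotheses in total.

Fault-free: N1=1, N2=0, N3=1, N4=0, N5=1 → 1. Observed 0.
  N1 stuck-at-0: output 1 ✗
  N1 stuck-at-1: output 1 ✗
  N2 stuck-at-0: output 1 ✗
  N2 stuck-at-1: output 1 ✗
  N3 stuck-at-0: output 1 ✗
  N3 stuck-at-1: output 1 ✗
  N4 stuck-at-0: output 1 ✗
  N4 stuck-at-1: output 0 ✓
  N5 stuck-at-0: output 0 ✓
  N5 stuck-at-1: output 1 ✗
Consistent faults: {N4 stuck-at-1, N5 stuck-at-0} — 2 in all.

2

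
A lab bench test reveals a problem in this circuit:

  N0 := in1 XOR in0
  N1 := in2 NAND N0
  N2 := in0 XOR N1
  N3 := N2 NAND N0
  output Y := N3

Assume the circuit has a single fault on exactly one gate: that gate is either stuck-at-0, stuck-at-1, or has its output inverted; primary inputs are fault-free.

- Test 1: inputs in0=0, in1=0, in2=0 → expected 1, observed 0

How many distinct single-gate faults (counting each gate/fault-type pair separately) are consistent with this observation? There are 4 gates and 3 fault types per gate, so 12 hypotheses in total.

4

Fault-free: N0=0, N1=1, N2=1, N3=1 → 1. Observed 0.
  N0 stuck-at-0: output 1 ✗
  N0 stuck-at-1: output 0 ✓
  N0 inverted output: output 0 ✓
  N1 stuck-at-0: output 1 ✗
  N1 stuck-at-1: output 1 ✗
  N1 inverted output: output 1 ✗
  N2 stuck-at-0: output 1 ✗
  N2 stuck-at-1: output 1 ✗
  N2 inverted output: output 1 ✗
  N3 stuck-at-0: output 0 ✓
  N3 stuck-at-1: output 1 ✗
  N3 inverted output: output 0 ✓
Consistent faults: {N0 stuck-at-1, N0 inverted output, N3 stuck-at-0, N3 inverted output} — 4 in all.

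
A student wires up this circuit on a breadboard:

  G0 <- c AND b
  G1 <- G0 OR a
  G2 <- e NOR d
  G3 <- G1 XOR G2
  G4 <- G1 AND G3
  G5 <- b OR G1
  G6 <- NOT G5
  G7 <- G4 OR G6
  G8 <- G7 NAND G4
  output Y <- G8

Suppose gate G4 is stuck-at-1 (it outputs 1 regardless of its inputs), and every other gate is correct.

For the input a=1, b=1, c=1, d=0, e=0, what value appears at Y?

Propagate with G4 forced: G0=1, G1=1, G2=1, G3=0, G4=1 [stuck-at-1], G5=1, G6=0, G7=1, G8=0.
So Y = 0. (Without the fault it would be 1.)

0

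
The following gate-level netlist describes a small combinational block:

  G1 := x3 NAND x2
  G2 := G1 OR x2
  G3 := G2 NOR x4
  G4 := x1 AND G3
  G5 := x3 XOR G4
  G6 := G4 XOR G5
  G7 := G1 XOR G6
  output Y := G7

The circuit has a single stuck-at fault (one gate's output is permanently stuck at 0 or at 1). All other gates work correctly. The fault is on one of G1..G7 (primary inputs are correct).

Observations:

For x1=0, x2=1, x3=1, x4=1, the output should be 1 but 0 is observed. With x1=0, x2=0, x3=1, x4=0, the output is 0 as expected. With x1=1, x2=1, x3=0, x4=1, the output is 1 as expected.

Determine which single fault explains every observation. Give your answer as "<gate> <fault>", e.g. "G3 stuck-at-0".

Fault-free values for test 1 (x1=0, x2=1, x3=1, x4=1): G1=0, G2=1, G3=0, G4=0, G5=1, G6=1, G7=1, giving Y=1. Observed 0.
Test 1: faults giving observed 0 are {G1 stuck-at-1, G5 stuck-at-0, G6 stuck-at-0, G7 stuck-at-0}.
Test 2 (x1=0, x2=0, x3=1, x4=0): fault-free G1=1, G2=1, G3=0, G4=0, G5=1, G6=1, G7=0 → 0; observed 0. Eliminates G5 stuck-at-0, G6 stuck-at-0.
Test 3 (x1=1, x2=1, x3=0, x4=1): fault-free G1=1, G2=1, G3=0, G4=0, G5=0, G6=0, G7=1 → 1; observed 1. Eliminates G7 stuck-at-0.
Only G1 stuck-at-1 is consistent with every test.

G1 stuck-at-1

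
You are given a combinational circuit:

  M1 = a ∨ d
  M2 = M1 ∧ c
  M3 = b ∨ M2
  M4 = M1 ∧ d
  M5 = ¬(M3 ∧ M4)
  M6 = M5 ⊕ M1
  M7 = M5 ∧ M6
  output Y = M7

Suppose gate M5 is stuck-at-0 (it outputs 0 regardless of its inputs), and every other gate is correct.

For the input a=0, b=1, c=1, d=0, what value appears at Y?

0

Propagate with M5 forced: M1=0, M2=0, M3=1, M4=0, M5=0 [stuck-at-0], M6=0, M7=0.
So Y = 0. (Without the fault it would be 1.)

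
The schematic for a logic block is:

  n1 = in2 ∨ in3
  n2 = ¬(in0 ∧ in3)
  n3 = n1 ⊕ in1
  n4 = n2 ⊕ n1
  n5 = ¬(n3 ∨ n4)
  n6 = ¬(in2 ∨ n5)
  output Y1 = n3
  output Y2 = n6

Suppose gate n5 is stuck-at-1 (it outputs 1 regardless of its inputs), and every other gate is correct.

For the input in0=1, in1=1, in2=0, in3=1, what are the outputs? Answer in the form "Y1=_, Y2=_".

Y1=0, Y2=0

Propagate with n5 forced: n1=1, n2=0, n3=0, n4=1, n5=1 [stuck-at-1], n6=0.
So the outputs are Y1=0, Y2=0. (Without the fault they would be Y1=0, Y2=1.)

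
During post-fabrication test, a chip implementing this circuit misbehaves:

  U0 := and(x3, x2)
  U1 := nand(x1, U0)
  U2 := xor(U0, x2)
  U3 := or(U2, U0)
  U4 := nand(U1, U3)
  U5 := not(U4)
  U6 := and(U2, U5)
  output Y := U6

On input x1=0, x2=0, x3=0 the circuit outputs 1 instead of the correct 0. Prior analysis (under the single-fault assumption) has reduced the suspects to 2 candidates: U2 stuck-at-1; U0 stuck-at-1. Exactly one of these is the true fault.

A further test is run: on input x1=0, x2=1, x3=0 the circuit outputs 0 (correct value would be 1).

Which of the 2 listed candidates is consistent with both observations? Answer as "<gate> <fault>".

U0 stuck-at-1

Evaluate each candidate on input x1=0, x2=1, x3=0:
  U2 stuck-at-1: U0=0, U1=1, U2=1 [stuck-at-1], U3=1, U4=0, U5=1, U6=1 → 1 — eliminated
  U0 stuck-at-1: U0=1 [stuck-at-1], U1=1, U2=0, U3=1, U4=0, U5=1, U6=0 → 0 — matches
Only U0 stuck-at-1 reproduces the observed 0.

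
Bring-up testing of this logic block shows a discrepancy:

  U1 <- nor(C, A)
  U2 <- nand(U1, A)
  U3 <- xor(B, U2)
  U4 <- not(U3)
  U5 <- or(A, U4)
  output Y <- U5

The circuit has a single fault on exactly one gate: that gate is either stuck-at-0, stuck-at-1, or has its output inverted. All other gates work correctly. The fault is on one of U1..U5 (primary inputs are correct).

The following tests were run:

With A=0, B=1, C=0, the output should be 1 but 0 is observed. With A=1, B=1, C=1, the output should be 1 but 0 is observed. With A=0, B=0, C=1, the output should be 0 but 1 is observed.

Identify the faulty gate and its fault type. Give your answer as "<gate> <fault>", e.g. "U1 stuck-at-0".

U5 inverted output

Fault-free values for test 1 (A=0, B=1, C=0): U1=1, U2=1, U3=0, U4=1, U5=1, giving Y=1. Observed 0.
Test 1: faults giving observed 0 are {U2 stuck-at-0, U2 inverted output, U3 stuck-at-1, U3 inverted output, U4 stuck-at-0, U4 inverted output, U5 stuck-at-0, U5 inverted output}.
Test 2 (A=1, B=1, C=1): fault-free U1=0, U2=1, U3=0, U4=1, U5=1 → 1; observed 0. Eliminates U2 stuck-at-0, U2 inverted output, U3 stuck-at-1, U3 inverted output, U4 stuck-at-0, U4 inverted output.
Test 3 (A=0, B=0, C=1): fault-free U1=0, U2=1, U3=1, U4=0, U5=0 → 0; observed 1. Eliminates U5 stuck-at-0.
Only U5 inverted output is consistent with every test.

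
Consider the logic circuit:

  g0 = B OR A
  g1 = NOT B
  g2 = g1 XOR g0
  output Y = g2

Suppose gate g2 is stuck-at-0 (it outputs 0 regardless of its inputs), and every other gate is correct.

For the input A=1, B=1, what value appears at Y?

Propagate with g2 forced: g0=1, g1=0, g2=0 [stuck-at-0].
So Y = 0. (Without the fault it would be 1.)

0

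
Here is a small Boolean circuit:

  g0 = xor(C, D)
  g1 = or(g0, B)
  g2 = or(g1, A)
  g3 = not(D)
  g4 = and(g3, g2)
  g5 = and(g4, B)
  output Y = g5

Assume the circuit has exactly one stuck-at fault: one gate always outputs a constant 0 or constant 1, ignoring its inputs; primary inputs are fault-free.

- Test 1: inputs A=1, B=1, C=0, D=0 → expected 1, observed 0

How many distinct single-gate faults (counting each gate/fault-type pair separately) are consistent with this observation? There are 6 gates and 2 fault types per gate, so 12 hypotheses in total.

Fault-free: g0=0, g1=1, g2=1, g3=1, g4=1, g5=1 → 1. Observed 0.
  g0 stuck-at-0: output 1 ✗
  g0 stuck-at-1: output 1 ✗
  g1 stuck-at-0: output 1 ✗
  g1 stuck-at-1: output 1 ✗
  g2 stuck-at-0: output 0 ✓
  g2 stuck-at-1: output 1 ✗
  g3 stuck-at-0: output 0 ✓
  g3 stuck-at-1: output 1 ✗
  g4 stuck-at-0: output 0 ✓
  g4 stuck-at-1: output 1 ✗
  g5 stuck-at-0: output 0 ✓
  g5 stuck-at-1: output 1 ✗
Consistent faults: {g2 stuck-at-0, g3 stuck-at-0, g4 stuck-at-0, g5 stuck-at-0} — 4 in all.

4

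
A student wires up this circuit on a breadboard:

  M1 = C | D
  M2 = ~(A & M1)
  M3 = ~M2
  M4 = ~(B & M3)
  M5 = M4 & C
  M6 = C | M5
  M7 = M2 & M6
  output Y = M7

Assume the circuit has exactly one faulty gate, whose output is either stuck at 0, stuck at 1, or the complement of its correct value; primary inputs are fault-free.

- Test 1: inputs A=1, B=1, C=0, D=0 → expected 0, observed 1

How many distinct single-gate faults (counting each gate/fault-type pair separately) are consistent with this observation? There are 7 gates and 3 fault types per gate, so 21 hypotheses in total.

6

Fault-free: M1=0, M2=1, M3=0, M4=1, M5=0, M6=0, M7=0 → 0. Observed 1.
  M1: none of the 3 fault types match ✗
  M2: none of the 3 fault types match ✗
  M3: none of the 3 fault types match ✗
  M4: none of the 3 fault types match ✗
  M5: stuck-at-1, inverted output ✓; others ✗
  M6: stuck-at-1, inverted output ✓; others ✗
  M7: stuck-at-1, inverted output ✓; others ✗
Consistent faults: {M5 stuck-at-1, M5 inverted output, M6 stuck-at-1, M6 inverted output, M7 stuck-at-1, M7 inverted output} — 6 in all.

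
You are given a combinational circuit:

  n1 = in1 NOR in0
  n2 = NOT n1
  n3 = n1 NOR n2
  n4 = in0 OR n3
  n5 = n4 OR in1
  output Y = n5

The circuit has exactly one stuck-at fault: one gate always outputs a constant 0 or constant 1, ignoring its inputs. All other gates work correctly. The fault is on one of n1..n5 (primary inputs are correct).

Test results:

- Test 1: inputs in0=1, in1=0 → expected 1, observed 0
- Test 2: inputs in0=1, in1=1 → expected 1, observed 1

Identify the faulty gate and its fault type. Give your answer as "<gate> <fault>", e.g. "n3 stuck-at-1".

Fault-free values for test 1 (in0=1, in1=0): n1=0, n2=1, n3=0, n4=1, n5=1, giving Y=1. Observed 0.
Test 1: faults giving observed 0 are {n4 stuck-at-0, n5 stuck-at-0}.
Test 2 (in0=1, in1=1): fault-free n1=0, n2=1, n3=0, n4=1, n5=1 → 1; observed 1. Eliminates n5 stuck-at-0.
Only n4 stuck-at-0 is consistent with every test.

n4 stuck-at-0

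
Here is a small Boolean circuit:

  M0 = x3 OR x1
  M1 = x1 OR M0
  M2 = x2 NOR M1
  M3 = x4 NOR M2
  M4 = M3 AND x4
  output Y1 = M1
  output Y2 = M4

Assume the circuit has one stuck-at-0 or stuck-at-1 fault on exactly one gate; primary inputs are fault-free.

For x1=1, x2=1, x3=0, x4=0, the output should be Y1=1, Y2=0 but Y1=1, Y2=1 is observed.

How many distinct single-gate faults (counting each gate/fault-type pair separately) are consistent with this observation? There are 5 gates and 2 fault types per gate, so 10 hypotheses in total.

1

Fault-free: M0=1, M1=1, M2=0, M3=1, M4=0 → Y1=1, Y2=0. Observed Y1=1, Y2=1.
  M0 stuck-at-0: output Y1=1, Y2=0 ✗
  M0 stuck-at-1: output Y1=1, Y2=0 ✗
  M1 stuck-at-0: output Y1=0, Y2=0 ✗
  M1 stuck-at-1: output Y1=1, Y2=0 ✗
  M2 stuck-at-0: output Y1=1, Y2=0 ✗
  M2 stuck-at-1: output Y1=1, Y2=0 ✗
  M3 stuck-at-0: output Y1=1, Y2=0 ✗
  M3 stuck-at-1: output Y1=1, Y2=0 ✗
  M4 stuck-at-0: output Y1=1, Y2=0 ✗
  M4 stuck-at-1: output Y1=1, Y2=1 ✓
Consistent faults: {M4 stuck-at-1} — 1 in all.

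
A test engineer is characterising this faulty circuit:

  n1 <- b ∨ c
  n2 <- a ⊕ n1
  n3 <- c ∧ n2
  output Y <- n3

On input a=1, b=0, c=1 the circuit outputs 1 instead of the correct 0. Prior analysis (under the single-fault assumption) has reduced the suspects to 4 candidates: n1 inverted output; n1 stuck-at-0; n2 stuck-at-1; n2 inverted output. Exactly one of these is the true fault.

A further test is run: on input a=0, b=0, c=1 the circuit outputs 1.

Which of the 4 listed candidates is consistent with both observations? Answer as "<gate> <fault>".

Evaluate each candidate on input a=0, b=0, c=1:
  n1 inverted output: n1=0 [inverted output], n2=0, n3=0 → 0 — eliminated
  n1 stuck-at-0: n1=0 [stuck-at-0], n2=0, n3=0 → 0 — eliminated
  n2 stuck-at-1: n1=1, n2=1 [stuck-at-1], n3=1 → 1 — matches
  n2 inverted output: n1=1, n2=0 [inverted output], n3=0 → 0 — eliminated
Only n2 stuck-at-1 reproduces the observed 1.

n2 stuck-at-1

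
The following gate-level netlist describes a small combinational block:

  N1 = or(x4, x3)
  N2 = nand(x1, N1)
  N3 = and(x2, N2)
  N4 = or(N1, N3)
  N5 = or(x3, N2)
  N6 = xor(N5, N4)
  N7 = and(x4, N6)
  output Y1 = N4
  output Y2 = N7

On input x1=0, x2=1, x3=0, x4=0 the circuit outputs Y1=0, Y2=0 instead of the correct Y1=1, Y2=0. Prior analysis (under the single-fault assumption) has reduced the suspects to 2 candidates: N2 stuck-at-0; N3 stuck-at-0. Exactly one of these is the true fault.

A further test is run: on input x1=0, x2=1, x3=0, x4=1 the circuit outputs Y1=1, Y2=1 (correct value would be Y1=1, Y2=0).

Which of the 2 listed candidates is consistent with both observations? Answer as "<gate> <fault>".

N2 stuck-at-0

Evaluate each candidate on input x1=0, x2=1, x3=0, x4=1:
  N2 stuck-at-0: N1=1, N2=0 [stuck-at-0], N3=0, N4=1, N5=0, N6=1, N7=1 → Y1=1, Y2=1 — matches
  N3 stuck-at-0: N1=1, N2=1, N3=0 [stuck-at-0], N4=1, N5=1, N6=0, N7=0 → Y1=1, Y2=0 — eliminated
Only N2 stuck-at-0 reproduces the observed Y1=1, Y2=1.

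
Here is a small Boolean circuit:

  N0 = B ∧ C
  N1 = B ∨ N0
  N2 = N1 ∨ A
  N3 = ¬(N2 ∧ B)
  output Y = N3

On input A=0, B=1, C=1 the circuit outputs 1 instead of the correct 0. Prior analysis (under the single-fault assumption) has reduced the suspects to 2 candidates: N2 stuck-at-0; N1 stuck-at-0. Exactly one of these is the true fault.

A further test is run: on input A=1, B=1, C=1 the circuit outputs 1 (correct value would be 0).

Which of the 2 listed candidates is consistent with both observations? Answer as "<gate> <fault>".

N2 stuck-at-0

Evaluate each candidate on input A=1, B=1, C=1:
  N2 stuck-at-0: N0=1, N1=1, N2=0 [stuck-at-0], N3=1 → 1 — matches
  N1 stuck-at-0: N0=1, N1=0 [stuck-at-0], N2=1, N3=0 → 0 — eliminated
Only N2 stuck-at-0 reproduces the observed 1.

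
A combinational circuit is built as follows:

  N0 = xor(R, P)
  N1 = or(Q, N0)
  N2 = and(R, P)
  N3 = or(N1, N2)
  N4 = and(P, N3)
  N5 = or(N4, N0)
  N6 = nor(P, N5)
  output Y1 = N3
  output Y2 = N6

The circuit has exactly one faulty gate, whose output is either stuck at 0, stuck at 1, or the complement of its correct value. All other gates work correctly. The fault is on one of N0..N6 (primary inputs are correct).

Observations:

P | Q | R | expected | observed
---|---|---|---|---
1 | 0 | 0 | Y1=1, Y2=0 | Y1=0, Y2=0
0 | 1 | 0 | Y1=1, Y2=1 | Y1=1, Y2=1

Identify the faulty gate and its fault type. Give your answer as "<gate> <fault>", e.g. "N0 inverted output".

N0 stuck-at-0

Fault-free values for test 1 (P=1, Q=0, R=0): N0=1, N1=1, N2=0, N3=1, N4=1, N5=1, N6=0, giving Y1=1, Y2=0. Observed Y1=0, Y2=0.
Test 1: faults giving observed Y1=0, Y2=0 are {N0 stuck-at-0, N0 inverted output, N1 stuck-at-0, N1 inverted output, N3 stuck-at-0, N3 inverted output}.
Test 2 (P=0, Q=1, R=0): fault-free N0=0, N1=1, N2=0, N3=1, N4=0, N5=0, N6=1 → Y1=1, Y2=1; observed Y1=1, Y2=1. Eliminates N0 inverted output, N1 stuck-at-0, N1 inverted output, N3 stuck-at-0, N3 inverted output.
Only N0 stuck-at-0 is consistent with every test.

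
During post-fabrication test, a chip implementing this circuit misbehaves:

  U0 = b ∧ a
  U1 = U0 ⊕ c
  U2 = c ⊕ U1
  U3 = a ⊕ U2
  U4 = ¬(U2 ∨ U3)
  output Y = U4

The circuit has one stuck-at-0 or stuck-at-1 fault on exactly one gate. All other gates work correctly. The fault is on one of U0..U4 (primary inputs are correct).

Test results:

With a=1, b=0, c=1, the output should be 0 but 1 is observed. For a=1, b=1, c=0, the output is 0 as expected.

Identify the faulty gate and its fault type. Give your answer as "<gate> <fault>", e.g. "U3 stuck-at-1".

U3 stuck-at-0

Fault-free values for test 1 (a=1, b=0, c=1): U0=0, U1=1, U2=0, U3=1, U4=0, giving Y=0. Observed 1.
Test 1: faults giving observed 1 are {U3 stuck-at-0, U4 stuck-at-1}.
Test 2 (a=1, b=1, c=0): fault-free U0=1, U1=1, U2=1, U3=0, U4=0 → 0; observed 0. Eliminates U4 stuck-at-1.
Only U3 stuck-at-0 is consistent with every test.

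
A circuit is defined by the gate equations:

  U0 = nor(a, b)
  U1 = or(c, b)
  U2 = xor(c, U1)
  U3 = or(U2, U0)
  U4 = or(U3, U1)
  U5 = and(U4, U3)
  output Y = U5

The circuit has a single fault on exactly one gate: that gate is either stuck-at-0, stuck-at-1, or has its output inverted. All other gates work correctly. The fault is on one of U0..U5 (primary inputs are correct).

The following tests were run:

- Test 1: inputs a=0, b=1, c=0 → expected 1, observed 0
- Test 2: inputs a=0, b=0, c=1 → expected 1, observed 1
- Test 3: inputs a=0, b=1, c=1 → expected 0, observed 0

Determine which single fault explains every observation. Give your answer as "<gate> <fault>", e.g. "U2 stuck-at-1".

Fault-free values for test 1 (a=0, b=1, c=0): U0=0, U1=1, U2=1, U3=1, U4=1, U5=1, giving Y=1. Observed 0.
Test 1: faults giving observed 0 are {U1 stuck-at-0, U1 inverted output, U2 stuck-at-0, U2 inverted output, U3 stuck-at-0, U3 inverted output, U4 stuck-at-0, U4 inverted output, U5 stuck-at-0, U5 inverted output}.
Test 2 (a=0, b=0, c=1): fault-free U0=1, U1=1, U2=0, U3=1, U4=1, U5=1 → 1; observed 1. Eliminates U3 stuck-at-0, U3 inverted output, U4 stuck-at-0, U4 inverted output, U5 stuck-at-0, U5 inverted output.
Test 3 (a=0, b=1, c=1): fault-free U0=0, U1=1, U2=0, U3=0, U4=1, U5=0 → 0; observed 0. Eliminates U1 stuck-at-0, U1 inverted output, U2 inverted output.
Only U2 stuck-at-0 is consistent with every test.

U2 stuck-at-0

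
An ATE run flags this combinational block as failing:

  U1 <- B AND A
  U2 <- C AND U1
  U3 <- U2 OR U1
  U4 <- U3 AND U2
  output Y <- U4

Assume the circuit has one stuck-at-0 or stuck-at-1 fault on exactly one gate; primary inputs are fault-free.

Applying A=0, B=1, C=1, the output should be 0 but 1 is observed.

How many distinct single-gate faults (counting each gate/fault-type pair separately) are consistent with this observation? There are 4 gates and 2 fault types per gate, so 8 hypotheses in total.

3

Fault-free: U1=0, U2=0, U3=0, U4=0 → 0. Observed 1.
  U1 stuck-at-0: output 0 ✗
  U1 stuck-at-1: output 1 ✓
  U2 stuck-at-0: output 0 ✗
  U2 stuck-at-1: output 1 ✓
  U3 stuck-at-0: output 0 ✗
  U3 stuck-at-1: output 0 ✗
  U4 stuck-at-0: output 0 ✗
  U4 stuck-at-1: output 1 ✓
Consistent faults: {U1 stuck-at-1, U2 stuck-at-1, U4 stuck-at-1} — 3 in all.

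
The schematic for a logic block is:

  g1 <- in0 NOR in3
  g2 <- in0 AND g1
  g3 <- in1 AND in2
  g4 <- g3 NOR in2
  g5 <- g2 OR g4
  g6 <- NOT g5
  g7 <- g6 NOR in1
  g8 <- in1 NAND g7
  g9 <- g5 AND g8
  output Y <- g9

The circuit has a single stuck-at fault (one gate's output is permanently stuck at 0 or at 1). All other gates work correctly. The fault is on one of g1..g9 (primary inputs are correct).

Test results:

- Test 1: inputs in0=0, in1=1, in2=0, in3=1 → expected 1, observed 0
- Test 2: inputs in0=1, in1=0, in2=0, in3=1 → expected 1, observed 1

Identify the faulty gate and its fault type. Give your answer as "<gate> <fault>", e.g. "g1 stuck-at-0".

Fault-free values for test 1 (in0=0, in1=1, in2=0, in3=1): g1=0, g2=0, g3=0, g4=1, g5=1, g6=0, g7=0, g8=1, g9=1, giving Y=1. Observed 0.
Test 1: faults giving observed 0 are {g3 stuck-at-1, g4 stuck-at-0, g5 stuck-at-0, g7 stuck-at-1, g8 stuck-at-0, g9 stuck-at-0}.
Test 2 (in0=1, in1=0, in2=0, in3=1): fault-free g1=0, g2=0, g3=0, g4=1, g5=1, g6=0, g7=1, g8=1, g9=1 → 1; observed 1. Eliminates g3 stuck-at-1, g4 stuck-at-0, g5 stuck-at-0, g8 stuck-at-0, g9 stuck-at-0.
Only g7 stuck-at-1 is consistent with every test.

g7 stuck-at-1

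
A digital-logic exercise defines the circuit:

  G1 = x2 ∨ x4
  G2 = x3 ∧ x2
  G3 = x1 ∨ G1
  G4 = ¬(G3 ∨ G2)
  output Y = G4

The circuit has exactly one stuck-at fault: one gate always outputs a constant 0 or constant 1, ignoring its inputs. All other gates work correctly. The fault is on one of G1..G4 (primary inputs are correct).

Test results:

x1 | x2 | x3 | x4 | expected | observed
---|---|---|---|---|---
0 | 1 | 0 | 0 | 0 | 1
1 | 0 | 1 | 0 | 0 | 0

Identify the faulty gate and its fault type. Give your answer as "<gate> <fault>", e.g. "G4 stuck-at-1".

Fault-free values for test 1 (x1=0, x2=1, x3=0, x4=0): G1=1, G2=0, G3=1, G4=0, giving Y=0. Observed 1.
Test 1: faults giving observed 1 are {G1 stuck-at-0, G3 stuck-at-0, G4 stuck-at-1}.
Test 2 (x1=1, x2=0, x3=1, x4=0): fault-free G1=0, G2=0, G3=1, G4=0 → 0; observed 0. Eliminates G3 stuck-at-0, G4 stuck-at-1.
Only G1 stuck-at-0 is consistent with every test.

G1 stuck-at-0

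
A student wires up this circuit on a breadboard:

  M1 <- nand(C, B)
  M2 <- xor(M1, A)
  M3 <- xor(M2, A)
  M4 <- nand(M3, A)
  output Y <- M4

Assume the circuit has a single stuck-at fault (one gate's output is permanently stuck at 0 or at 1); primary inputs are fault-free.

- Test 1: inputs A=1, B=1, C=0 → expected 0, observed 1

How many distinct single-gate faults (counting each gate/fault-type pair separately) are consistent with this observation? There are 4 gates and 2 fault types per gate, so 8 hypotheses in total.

4

Fault-free: M1=1, M2=0, M3=1, M4=0 → 0. Observed 1.
  M1 stuck-at-0: output 1 ✓
  M1 stuck-at-1: output 0 ✗
  M2 stuck-at-0: output 0 ✗
  M2 stuck-at-1: output 1 ✓
  M3 stuck-at-0: output 1 ✓
  M3 stuck-at-1: output 0 ✗
  M4 stuck-at-0: output 0 ✗
  M4 stuck-at-1: output 1 ✓
Consistent faults: {M1 stuck-at-0, M2 stuck-at-1, M3 stuck-at-0, M4 stuck-at-1} — 4 in all.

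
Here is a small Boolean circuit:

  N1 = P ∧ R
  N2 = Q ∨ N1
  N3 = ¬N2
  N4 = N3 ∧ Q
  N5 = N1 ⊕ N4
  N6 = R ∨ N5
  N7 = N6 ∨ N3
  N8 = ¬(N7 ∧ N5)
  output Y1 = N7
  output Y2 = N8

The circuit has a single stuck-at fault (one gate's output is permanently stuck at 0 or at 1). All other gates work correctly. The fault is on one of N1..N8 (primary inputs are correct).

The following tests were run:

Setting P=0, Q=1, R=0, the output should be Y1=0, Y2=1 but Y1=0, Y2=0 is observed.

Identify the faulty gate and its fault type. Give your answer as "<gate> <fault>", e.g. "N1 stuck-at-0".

N8 stuck-at-0

Fault-free values for test 1 (P=0, Q=1, R=0): N1=0, N2=1, N3=0, N4=0, N5=0, N6=0, N7=0, N8=1, giving Y1=0, Y2=1. Observed Y1=0, Y2=0.
Test 1: faults giving observed Y1=0, Y2=0 are {N8 stuck-at-0}.
Only N8 stuck-at-0 is consistent with every test.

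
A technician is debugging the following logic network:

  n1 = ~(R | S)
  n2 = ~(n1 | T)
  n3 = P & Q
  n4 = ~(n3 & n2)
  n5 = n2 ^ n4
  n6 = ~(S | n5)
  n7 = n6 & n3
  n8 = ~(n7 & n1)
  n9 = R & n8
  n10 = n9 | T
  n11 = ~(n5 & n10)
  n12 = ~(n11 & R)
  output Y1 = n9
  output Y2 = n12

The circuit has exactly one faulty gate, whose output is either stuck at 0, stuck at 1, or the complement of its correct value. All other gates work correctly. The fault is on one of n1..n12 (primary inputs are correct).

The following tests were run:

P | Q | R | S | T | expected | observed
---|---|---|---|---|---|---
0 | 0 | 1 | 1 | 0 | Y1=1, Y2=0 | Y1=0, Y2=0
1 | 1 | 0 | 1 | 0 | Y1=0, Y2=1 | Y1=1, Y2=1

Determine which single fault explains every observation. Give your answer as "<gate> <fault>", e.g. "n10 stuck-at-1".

Fault-free values for test 1 (P=0, Q=0, R=1, S=1, T=0): n1=0, n2=1, n3=0, n4=1, n5=0, n6=0, n7=0, n8=1, n9=1, n10=1, n11=1, n12=0, giving Y1=1, Y2=0. Observed Y1=0, Y2=0.
Test 1: faults giving observed Y1=0, Y2=0 are {n8 stuck-at-0, n8 inverted output, n9 stuck-at-0, n9 inverted output}.
Test 2 (P=1, Q=1, R=0, S=1, T=0): fault-free n1=0, n2=1, n3=1, n4=0, n5=1, n6=0, n7=0, n8=1, n9=0, n10=0, n11=1, n12=1 → Y1=0, Y2=1; observed Y1=1, Y2=1. Eliminates n8 stuck-at-0, n8 inverted output, n9 stuck-at-0.
Only n9 inverted output is consistent with every test.

n9 inverted output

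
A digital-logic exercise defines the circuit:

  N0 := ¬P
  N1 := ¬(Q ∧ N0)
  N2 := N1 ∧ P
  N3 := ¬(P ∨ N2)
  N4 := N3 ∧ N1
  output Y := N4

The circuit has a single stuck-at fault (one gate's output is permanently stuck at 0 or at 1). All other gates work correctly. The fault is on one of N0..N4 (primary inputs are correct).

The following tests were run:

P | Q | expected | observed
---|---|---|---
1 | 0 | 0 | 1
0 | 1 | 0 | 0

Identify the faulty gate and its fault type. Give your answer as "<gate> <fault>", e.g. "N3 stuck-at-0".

Fault-free values for test 1 (P=1, Q=0): N0=0, N1=1, N2=1, N3=0, N4=0, giving Y=0. Observed 1.
Test 1: faults giving observed 1 are {N3 stuck-at-1, N4 stuck-at-1}.
Test 2 (P=0, Q=1): fault-free N0=1, N1=0, N2=0, N3=1, N4=0 → 0; observed 0. Eliminates N4 stuck-at-1.
Only N3 stuck-at-1 is consistent with every test.

N3 stuck-at-1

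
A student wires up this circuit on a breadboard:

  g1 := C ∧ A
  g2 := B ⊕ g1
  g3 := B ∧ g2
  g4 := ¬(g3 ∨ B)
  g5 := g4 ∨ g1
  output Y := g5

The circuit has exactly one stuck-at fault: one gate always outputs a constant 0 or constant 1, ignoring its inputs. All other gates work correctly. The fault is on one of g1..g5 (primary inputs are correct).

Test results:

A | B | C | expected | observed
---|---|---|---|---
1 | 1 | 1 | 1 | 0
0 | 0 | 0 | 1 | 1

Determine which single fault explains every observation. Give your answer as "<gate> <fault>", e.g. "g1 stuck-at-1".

g1 stuck-at-0

Fault-free values for test 1 (A=1, B=1, C=1): g1=1, g2=0, g3=0, g4=0, g5=1, giving Y=1. Observed 0.
Test 1: faults giving observed 0 are {g1 stuck-at-0, g5 stuck-at-0}.
Test 2 (A=0, B=0, C=0): fault-free g1=0, g2=0, g3=0, g4=1, g5=1 → 1; observed 1. Eliminates g5 stuck-at-0.
Only g1 stuck-at-0 is consistent with every test.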